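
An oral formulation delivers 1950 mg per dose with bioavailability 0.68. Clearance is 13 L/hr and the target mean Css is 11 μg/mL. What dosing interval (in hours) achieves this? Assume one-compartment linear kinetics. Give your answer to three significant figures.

F·D/τ = CL·Css → τ = F·D / (CL·Css).
τ = 0.68 × 1950 / (13 × 11) = 9.273 h

9.27 h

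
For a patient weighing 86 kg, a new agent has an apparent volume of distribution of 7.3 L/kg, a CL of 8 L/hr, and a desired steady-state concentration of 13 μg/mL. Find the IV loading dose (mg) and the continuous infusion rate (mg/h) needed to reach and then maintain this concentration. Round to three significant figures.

(a) 8160 mg; (b) 104 mg/h

Vd(total) = 86 kg × 7.3 L/kg = 627.8 L
LD = Vd · C_target = 627.8 × 13 = 8161 mg
Infusion rate = 8.000 L/h × 13 mg/L = 104.0 mg/h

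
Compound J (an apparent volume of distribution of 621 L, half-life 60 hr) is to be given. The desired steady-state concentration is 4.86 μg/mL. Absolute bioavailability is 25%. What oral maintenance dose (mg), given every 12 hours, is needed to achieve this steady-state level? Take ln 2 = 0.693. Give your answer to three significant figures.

1670 mg

CL = 0.693 × Vd / t½ = 0.693 × 621.0 / 60 = 7.173 L/h
D = CL × Css × τ / F = 7.173 × 4.86 × 12 / 0.25 = 1673 mg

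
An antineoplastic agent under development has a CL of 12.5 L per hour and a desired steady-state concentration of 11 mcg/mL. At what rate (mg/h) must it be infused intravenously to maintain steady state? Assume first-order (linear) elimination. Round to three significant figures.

138 mg/h

Rate = CL × Css = 12.50 × 11 = 137.5 mg/h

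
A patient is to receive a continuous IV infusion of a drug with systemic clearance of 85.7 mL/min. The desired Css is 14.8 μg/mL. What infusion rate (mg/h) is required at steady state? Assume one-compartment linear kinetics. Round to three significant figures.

Convert clearance: 85.7 mL/min × 60 min/h ÷ 1000 mL/L = 5.142 L/h
At steady state, infusion rate equals elimination rate: rate in = CL × Css.
Rate = CL × Css = 5.142 × 14.8 = 76.10 mg/h

76.1 mg/h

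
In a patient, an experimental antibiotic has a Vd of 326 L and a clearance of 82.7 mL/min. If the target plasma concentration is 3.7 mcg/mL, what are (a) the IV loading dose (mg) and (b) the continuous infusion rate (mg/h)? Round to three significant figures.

Loading: fill Vd to C_target → 326.0 L × 3.7 mg/L = 1206 mg
CL = 82.7 mL/min = 82.7 × 0.06 = 4.962 L/h
Infusion rate = 4.962 L/h × 3.7 mg/L = 18.36 mg/h

(a) 1210 mg; (b) 18.4 mg/h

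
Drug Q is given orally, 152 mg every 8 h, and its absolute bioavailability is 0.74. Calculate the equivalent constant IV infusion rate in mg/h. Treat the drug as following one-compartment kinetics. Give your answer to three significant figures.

14.1 mg/h

Equivalent systemic input: infusion rate = F·D/τ.
Rate = 0.74 × 152 / 8 = 14.06 mg/h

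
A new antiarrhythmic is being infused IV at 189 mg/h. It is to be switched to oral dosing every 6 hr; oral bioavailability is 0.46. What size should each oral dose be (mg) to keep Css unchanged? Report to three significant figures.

To maintain the same Css, the systemic dosing rate must be unchanged: F·D/τ = infusion rate.
D = rate × τ / F = 189 × 6 / 0.46 = 2465 mg

2470 mg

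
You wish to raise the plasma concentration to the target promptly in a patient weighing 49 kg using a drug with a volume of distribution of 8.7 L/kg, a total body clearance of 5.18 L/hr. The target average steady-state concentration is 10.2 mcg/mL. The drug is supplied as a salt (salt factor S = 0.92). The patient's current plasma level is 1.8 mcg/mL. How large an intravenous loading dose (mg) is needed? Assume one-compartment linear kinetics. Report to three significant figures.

Total Vd = 8.7 × 49 = 426.3 L
Concentration deficit ΔC = 10.2 − 1.8 = 8.400 mg/L
LD = Vd × ΔC / S = 426.3 × 8.400 / 0.92 = 3892 mg

3890 mg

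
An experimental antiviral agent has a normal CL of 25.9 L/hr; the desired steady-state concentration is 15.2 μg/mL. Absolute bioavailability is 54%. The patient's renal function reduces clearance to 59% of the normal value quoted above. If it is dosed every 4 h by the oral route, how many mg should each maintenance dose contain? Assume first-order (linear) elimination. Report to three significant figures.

Patient clearance = 0.59 × 25.90 = 15.28 L/h
D = CL × Css × τ / F = 15.28 × 15.2 × 4 / 0.54 = 1720 mg

1720 mg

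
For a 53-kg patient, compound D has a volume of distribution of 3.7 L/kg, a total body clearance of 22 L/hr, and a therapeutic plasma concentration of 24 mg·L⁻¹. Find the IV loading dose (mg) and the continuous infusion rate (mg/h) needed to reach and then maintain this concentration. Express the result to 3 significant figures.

(a) 4710 mg; (b) 528 mg/h

Total Vd = 3.7 × 53 = 196.1 L
LD = Vd · C_target = 196.1 × 24 = 4706 mg
Infusion rate = 22.00 L/h × 24 mg/L = 528.0 mg/h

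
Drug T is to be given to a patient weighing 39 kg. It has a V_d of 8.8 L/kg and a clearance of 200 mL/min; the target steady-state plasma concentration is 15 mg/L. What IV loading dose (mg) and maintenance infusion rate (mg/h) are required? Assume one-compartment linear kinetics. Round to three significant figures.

Total Vd = 8.8 × 39 = 343.2 L
Loading: fill Vd to C_target → 343.2 L × 15 mg/L = 5148 mg
CL = 200 mL/min × 60/1000 = 12.00 L/h
Maintenance infusion rate = CL × Css = 12.00 × 15 = 180.0 mg/h

(a) 5150 mg; (b) 180 mg/h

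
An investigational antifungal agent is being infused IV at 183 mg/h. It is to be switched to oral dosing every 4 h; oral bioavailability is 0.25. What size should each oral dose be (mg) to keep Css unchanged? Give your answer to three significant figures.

To maintain the same Css, the systemic dosing rate must be unchanged: F·D/τ = infusion rate.
D = rate × τ / F = 183 × 4 / 0.25 = 2928 mg

2930 mg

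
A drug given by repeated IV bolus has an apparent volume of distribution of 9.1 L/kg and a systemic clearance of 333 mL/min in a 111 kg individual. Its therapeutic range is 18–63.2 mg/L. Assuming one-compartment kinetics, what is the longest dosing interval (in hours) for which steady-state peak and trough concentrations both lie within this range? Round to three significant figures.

Vd = 9.1 L/kg × 111 kg = 1010 L
CL = 333 mL/min = 333 × 0.06 = 19.98 L/h
k = CL / Vd = 19.98 / 1010 = 0.01978 h⁻¹
Between IV bolus doses, concentration decays as C = C₀·e^(−kτ), so C_peak/C_trough = e^(kτ).
τ_max = ln(C_peak/C_trough) / k = ln(63.2/18) / 0.01978 = 1.256 / 0.01978 = 63.50 h

63.5 h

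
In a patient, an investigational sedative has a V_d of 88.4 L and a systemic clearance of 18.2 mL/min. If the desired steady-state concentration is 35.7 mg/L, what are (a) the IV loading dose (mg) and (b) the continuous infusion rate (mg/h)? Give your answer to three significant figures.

(a) 3160 mg; (b) 39.0 mg/h

Loading dose = Vd × C = 88.40 × 35.7 = 3156 mg
Convert clearance: 18.2 mL/min × 60 min/h ÷ 1000 mL/L = 1.092 L/h
Maintenance: replace elimination → rate = CL × Css = 1.092 × 35.7 = 38.98 mg/h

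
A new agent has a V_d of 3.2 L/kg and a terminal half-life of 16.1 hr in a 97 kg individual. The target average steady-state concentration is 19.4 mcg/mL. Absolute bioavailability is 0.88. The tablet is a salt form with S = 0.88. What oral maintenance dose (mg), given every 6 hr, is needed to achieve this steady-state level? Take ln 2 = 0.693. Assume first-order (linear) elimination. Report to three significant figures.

2010 mg

Total Vd = 3.2 × 97 = 310.4 L
CL = 0.693 × Vd / t½ = 0.693 × 310.4 / 16.1 = 13.36 L/h
D = CL × Css × τ / F / S = 13.36 × 19.4 × 6 / 0.88 / 0.88 = 2008 mg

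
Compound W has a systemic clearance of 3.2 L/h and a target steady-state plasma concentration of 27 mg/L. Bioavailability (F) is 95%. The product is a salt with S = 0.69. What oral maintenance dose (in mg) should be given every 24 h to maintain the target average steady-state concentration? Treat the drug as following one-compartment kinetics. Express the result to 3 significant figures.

3160 mg

D = CL × Css × τ / F / S = 3.200 × 27 × 24 / 0.95 / 0.69 = 3163 mg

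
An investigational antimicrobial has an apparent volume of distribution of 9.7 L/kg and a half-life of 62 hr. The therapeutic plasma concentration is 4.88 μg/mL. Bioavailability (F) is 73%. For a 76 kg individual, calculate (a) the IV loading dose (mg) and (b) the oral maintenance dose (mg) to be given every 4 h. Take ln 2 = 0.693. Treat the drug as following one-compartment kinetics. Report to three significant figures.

Vd(total) = 76 kg × 9.7 L/kg = 737.2 L
LD = Vd × C = 737.2 × 4.88 = 3598 mg
CL = 0.693 × Vd / t½ = 0.693 × 737.2 / 62 = 8.240 L/h
D = CL × Css × τ / F = 8.240 × 4.88 × 4 / 0.73 = 220.3 mg

(a) 3600 mg; (b) 220 mg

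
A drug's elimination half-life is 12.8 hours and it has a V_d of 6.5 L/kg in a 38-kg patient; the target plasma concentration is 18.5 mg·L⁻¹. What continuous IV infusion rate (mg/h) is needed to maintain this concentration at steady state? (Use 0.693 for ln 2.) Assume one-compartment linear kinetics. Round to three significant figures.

247 mg/h

Vd(total) = 38 kg × 6.5 L/kg = 247.0 L
k = 0.693/12.8 = 0.05414 h⁻¹, so CL = k·Vd = 0.05414 × 247.0 = 13.37 L/h
Infusion rate = CL × Css = 13.37 × 18.5 = 247.3 mg/h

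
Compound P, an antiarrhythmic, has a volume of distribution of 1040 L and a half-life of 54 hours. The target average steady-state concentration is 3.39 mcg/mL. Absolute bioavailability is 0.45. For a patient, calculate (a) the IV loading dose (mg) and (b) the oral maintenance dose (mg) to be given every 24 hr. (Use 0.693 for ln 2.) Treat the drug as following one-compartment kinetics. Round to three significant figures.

(a) 3530 mg; (b) 2410 mg

LD = Vd × C = 1040 × 3.39 = 3526 mg
CL = 0.693 × Vd / t½ = 0.693 × 1040 / 54 = 13.35 L/h
D = CL × Css × τ / F = 13.35 × 3.39 × 24 / 0.45 = 2414 mg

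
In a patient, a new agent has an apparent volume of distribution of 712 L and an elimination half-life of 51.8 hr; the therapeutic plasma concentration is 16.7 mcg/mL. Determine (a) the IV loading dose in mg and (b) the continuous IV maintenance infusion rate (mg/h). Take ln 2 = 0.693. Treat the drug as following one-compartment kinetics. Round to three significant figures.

LD = Vd × C = 712.0 × 16.7 = 11890 mg
CL = 0.693 × Vd / t½ = 0.693 × 712.0 / 51.8 = 9.525 L/h
Infusion rate = CL × Css = 9.525 × 16.7 = 159.1 mg/h

(a) 11900 mg; (b) 159 mg/h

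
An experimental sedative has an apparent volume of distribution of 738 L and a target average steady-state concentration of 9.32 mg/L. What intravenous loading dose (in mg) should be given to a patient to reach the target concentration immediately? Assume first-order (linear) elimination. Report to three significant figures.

LD = Vd × C = 738.0 × 9.320 = 6878 mg

6880 mg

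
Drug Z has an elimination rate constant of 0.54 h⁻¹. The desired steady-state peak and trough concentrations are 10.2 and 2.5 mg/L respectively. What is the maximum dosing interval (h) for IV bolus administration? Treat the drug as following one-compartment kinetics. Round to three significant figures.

Between IV bolus doses, concentration decays as C = C₀·e^(−kτ), so C_peak/C_trough = e^(kτ).
τ_max = ln(C_peak/C_trough) / k = ln(10.2/2.5) / 0.5400 = 1.406 / 0.5400 = 2.604 h

2.60 h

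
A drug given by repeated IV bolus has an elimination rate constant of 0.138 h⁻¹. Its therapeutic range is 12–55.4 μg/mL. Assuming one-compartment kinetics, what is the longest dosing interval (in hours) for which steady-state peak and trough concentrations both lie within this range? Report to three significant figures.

11.1 h

Between IV bolus doses, concentration decays as C = C₀·e^(−kτ), so C_peak/C_trough = e^(kτ).
τ_max = ln(C_peak/C_trough) / k = ln(55.4/12) / 0.1380 = 1.530 / 0.1380 = 11.09 h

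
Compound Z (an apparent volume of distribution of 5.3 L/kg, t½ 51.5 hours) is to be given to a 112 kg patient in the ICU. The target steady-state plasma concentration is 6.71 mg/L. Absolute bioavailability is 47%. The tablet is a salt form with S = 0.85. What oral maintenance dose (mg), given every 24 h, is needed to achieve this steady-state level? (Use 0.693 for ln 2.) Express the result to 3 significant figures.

3220 mg

Vd = 5.3 L/kg × 112 kg = 593.6 L
CL = ln 2 · Vd / t½ = 0.693 × 593.6 / 51.5 = 7.988 L/h
D = CL × Css × τ / F / S = 7.988 × 6.71 × 24 / 0.47 / 0.85 = 3220 mg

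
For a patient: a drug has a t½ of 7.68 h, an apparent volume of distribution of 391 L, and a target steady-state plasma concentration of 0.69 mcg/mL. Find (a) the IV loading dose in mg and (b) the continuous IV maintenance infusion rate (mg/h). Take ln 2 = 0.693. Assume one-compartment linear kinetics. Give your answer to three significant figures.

LD = Vd × C = 391.0 × 0.69 = 269.8 mg
CL = 0.693 × Vd / t½ = 0.693 × 391.0 / 7.68 = 35.28 L/h
Infusion rate = CL × Css = 35.28 × 0.69 = 24.34 mg/h

(a) 270 mg; (b) 24.3 mg/h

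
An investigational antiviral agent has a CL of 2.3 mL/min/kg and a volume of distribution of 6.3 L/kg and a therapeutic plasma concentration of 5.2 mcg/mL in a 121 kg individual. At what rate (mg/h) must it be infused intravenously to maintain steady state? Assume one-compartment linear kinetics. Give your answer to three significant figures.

86.8 mg/h

CL = 2.3 mL/min/kg × 121 kg = 278.3 mL/min = 278.3 × 60/1000 = 16.70 L/h
R₀ = 16.70 × 5.2 = 86.84 mg/h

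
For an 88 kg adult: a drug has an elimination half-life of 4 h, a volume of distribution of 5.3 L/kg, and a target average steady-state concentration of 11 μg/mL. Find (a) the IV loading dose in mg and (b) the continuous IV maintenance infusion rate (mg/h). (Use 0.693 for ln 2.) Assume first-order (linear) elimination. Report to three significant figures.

(a) 5130 mg; (b) 889 mg/h

Total Vd = 5.3 × 88 = 466.4 L
LD = Vd × C = 466.4 × 11 = 5130 mg
CL = 0.693 × Vd / t½ = 0.693 × 466.4 / 4 = 80.80 L/h
Infusion rate = CL × Css = 80.80 × 11 = 888.8 mg/h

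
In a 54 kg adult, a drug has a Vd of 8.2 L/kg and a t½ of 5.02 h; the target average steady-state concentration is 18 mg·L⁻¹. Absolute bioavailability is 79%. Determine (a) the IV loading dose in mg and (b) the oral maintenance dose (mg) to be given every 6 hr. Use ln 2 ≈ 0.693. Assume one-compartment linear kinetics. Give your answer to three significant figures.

(a) 7970 mg; (b) 8360 mg

Vd = 8.2 L/kg × 54 kg = 442.8 L
LD = Vd × C = 442.8 × 18 = 7970 mg
CL = 0.693 × Vd / t½ = 0.693 × 442.8 / 5.02 = 61.13 L/h
D = CL × Css × τ / F = 61.13 × 18 × 6 / 0.79 = 8357 mg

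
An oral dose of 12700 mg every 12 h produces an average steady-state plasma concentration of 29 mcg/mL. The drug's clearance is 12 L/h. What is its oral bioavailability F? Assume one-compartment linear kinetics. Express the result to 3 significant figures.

F·D/τ = CL·Css at steady state → F = CL·Css·τ / D.
F = 12 × 29 × 12 / 12700 = 0.329

0.329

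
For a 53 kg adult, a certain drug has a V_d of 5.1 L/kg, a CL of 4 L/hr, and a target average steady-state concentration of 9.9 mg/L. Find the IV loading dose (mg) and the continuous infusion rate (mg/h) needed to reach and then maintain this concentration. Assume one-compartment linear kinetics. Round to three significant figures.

(a) 2680 mg; (b) 39.6 mg/h

Vd = 5.1 L/kg × 53 kg = 270.3 L
LD = Vd · C_target = 270.3 × 9.9 = 2676 mg
Infusion rate = 4.000 L/h × 9.9 mg/L = 39.60 mg/h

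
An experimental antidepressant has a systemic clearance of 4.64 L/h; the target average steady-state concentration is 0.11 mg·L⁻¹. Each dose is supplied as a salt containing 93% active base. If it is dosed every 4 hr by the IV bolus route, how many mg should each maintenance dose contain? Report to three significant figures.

2.20 mg

D = CL × Css × τ / S = 4.640 × 0.11 × 4 / 0.93 = 2.195 mg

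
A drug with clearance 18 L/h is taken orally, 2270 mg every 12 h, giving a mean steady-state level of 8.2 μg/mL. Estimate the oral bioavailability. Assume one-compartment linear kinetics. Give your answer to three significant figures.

F·D/τ = CL·Css at steady state → F = CL·Css·τ / D.
F = 18 × 8.2 × 12 / 2270 = 0.780

0.780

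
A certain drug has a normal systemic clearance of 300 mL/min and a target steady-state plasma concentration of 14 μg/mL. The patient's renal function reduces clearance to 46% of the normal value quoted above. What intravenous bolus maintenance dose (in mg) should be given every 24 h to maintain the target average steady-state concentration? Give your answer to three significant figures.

CL = 300 mL/min = 300 × 0.06 = 18.00 L/h
Patient clearance = 0.46 × 18.00 = 8.280 L/h
D = CL × Css × τ = 8.280 × 14 × 24 = 2782 mg

2780 mg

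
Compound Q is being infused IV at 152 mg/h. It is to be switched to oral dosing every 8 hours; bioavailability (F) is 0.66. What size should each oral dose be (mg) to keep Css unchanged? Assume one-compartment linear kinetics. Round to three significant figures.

1840 mg

To maintain the same Css, the systemic dosing rate must be unchanged: F·D/τ = infusion rate.
D = rate × τ / F = 152 × 8 / 0.66 = 1842 mg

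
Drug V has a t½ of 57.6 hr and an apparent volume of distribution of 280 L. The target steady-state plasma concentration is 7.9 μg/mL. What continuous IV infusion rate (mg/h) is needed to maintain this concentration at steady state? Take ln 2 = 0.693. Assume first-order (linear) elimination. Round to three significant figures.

26.6 mg/h

k = 0.693/57.6 = 0.01203 h⁻¹, so CL = k·Vd = 0.01203 × 280.0 = 3.368 L/h
Infusion rate = CL × Css = 3.368 × 7.9 = 26.61 mg/h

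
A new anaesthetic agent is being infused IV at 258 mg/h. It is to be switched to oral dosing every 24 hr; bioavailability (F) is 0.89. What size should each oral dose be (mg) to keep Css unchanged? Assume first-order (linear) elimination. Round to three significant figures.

6960 mg

To maintain the same Css, the systemic dosing rate must be unchanged: F·D/τ = infusion rate.
D = rate × τ / F = 258 × 24 / 0.89 = 6957 mg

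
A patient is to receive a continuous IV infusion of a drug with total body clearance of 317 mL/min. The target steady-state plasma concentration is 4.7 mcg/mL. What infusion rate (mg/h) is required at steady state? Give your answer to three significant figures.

Convert clearance: 317 mL/min × 60 min/h ÷ 1000 mL/L = 19.02 L/h
Infusion rate = CL · Css = 19.02 L/h × 4.7 mg/L = 89.39 mg/h

89.4 mg/h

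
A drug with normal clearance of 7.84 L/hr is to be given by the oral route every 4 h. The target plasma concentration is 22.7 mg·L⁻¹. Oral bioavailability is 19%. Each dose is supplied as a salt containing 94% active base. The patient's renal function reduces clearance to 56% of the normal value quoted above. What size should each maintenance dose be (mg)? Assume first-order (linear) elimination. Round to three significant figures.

2230 mg

Patient clearance = 0.56 × 7.840 = 4.390 L/h
D = CL × Css × τ / F / S = 4.390 × 22.7 × 4 / 0.19 / 0.94 = 2232 mg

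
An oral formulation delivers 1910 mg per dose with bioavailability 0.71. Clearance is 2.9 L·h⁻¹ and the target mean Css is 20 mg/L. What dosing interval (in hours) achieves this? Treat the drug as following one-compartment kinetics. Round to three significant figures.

F·D/τ = CL·Css → τ = F·D / (CL·Css).
τ = 0.71 × 1910 / (2.9 × 20) = 23.38 h

23.4 h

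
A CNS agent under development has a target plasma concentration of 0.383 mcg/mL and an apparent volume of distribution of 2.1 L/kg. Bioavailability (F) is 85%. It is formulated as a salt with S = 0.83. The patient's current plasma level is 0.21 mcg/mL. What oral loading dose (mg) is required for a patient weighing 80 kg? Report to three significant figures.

Total Vd = 2.1 × 80 = 168.0 L
Concentration deficit ΔC = 0.383 − 0.21 = 0.1730 mg/L
LD = Vd × ΔC / F / S = 168.0 × 0.1730 / 0.85 / 0.83 = 41.20 mg

41.2 mg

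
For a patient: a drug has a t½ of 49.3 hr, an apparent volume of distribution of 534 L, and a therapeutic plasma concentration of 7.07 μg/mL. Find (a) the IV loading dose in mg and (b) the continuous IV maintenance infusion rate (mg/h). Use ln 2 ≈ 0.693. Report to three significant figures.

(a) 3780 mg; (b) 53.1 mg/h

LD = Vd × C = 534.0 × 7.07 = 3775 mg
CL = 0.693 × Vd / t½ = 0.693 × 534.0 / 49.3 = 7.506 L/h
Infusion rate = CL × Css = 7.506 × 7.07 = 53.07 mg/h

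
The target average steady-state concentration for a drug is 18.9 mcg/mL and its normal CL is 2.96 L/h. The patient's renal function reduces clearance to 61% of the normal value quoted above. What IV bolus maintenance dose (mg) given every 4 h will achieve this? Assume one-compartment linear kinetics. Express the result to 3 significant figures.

137 mg

Patient clearance = 0.61 × 2.960 = 1.806 L/h
At steady state, dose per interval replaces the amount cleared in that interval: D/τ = CL·Css.
D = CL × Css × τ = 1.806 × 18.9 × 4 = 136.5 mg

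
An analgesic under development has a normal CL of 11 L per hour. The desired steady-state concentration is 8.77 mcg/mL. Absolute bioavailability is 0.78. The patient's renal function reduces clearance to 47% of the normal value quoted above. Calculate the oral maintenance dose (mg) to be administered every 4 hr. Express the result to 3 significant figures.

233 mg

Patient clearance = 0.47 × 11.00 = 5.170 L/h
At steady state, dose per interval replaces the amount cleared in that interval: F·D/τ = CL·Css.
D = CL × Css × τ / F = 5.170 × 8.77 × 4 / 0.78 = 232.5 mg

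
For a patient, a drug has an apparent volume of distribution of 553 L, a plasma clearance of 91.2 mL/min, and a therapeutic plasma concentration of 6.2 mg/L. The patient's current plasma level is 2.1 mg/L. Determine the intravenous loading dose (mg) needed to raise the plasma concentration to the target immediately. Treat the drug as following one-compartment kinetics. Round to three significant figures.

Concentration deficit ΔC = 6.2 − 2.1 = 4.100 mg/L
LD = Vd × ΔC = 553.0 × 4.100 = 2267 mg

2270 mg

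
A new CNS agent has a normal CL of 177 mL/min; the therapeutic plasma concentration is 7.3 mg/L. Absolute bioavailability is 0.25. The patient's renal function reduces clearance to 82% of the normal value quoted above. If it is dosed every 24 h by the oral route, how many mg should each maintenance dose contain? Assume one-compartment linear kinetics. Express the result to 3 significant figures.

CL = 177 mL/min × 60/1000 = 10.62 L/h
Patient clearance = 0.82 × 10.62 = 8.708 L/h
D = CL × Css × τ / F = 8.708 × 7.3 × 24 / 0.25 = 6103 mg

6100 mg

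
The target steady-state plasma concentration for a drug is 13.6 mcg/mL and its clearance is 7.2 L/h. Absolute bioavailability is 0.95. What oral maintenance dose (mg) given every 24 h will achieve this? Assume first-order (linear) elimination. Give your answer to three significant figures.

D = CL × Css × τ / F = 7.200 × 13.6 × 24 / 0.95 = 2474 mg

2470 mg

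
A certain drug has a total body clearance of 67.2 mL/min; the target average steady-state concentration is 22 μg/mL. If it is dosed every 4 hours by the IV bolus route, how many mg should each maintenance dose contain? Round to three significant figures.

CL = 67.2 mL/min × 60/1000 = 4.032 L/h
At steady state, dose per interval replaces the amount cleared in that interval: D/τ = CL·Css.
D = CL × Css × τ = 4.032 × 22 × 4 = 354.8 mg

355 mg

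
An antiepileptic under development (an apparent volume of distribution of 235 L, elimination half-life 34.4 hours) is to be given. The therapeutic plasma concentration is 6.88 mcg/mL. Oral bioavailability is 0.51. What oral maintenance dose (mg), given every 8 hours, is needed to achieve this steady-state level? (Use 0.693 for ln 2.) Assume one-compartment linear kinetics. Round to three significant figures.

511 mg

CL = ln 2 · Vd / t½ = 0.693 × 235.0 / 34.4 = 4.734 L/h
D = CL × Css × τ / F = 4.734 × 6.88 × 8 / 0.51 = 510.9 mg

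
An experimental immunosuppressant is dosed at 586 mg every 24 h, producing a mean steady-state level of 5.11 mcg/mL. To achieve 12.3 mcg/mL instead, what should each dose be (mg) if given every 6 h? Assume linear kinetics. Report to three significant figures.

For first-order elimination, Css ∝ F·D/(CL·τ); F and CL are unchanged, so Css ∝ D/τ.
D₂ = D₁ × (Css,target / Css,current) × (τ₂/τ₁) = 586 × (12.3/5.11) × (6/24) = 352.6 mg

353 mg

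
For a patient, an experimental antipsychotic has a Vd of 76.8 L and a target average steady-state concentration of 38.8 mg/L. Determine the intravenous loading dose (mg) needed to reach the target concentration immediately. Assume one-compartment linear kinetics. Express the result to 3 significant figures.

2980 mg

The loading dose fills Vd to the target concentration.
LD = Vd × C = 76.80 × 38.80 = 2980 mg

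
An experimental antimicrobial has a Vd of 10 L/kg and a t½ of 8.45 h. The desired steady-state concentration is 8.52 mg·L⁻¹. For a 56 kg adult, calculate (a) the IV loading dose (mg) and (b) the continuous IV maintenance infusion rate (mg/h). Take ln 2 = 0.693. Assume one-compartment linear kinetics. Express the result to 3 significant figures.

Total Vd = 10 × 56 = 560.0 L
LD = Vd × C = 560.0 × 8.52 = 4771 mg
CL = 0.693 × Vd / t½ = 0.693 × 560.0 / 8.45 = 45.93 L/h
Infusion rate = CL × Css = 45.93 × 8.52 = 391.3 mg/h

(a) 4770 mg; (b) 391 mg/h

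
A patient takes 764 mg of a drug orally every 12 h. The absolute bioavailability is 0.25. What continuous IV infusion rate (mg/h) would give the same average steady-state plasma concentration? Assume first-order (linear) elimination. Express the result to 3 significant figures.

Equivalent systemic input: infusion rate = F·D/τ.
Rate = 0.25 × 764 / 12 = 15.92 mg/h

15.9 mg/h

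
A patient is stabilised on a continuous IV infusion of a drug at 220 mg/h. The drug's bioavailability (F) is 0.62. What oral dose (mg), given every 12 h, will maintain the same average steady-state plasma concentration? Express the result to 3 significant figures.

4260 mg

To maintain the same Css, the systemic dosing rate must be unchanged: F·D/τ = infusion rate.
D = rate × τ / F = 220 × 12 / 0.62 = 4258 mg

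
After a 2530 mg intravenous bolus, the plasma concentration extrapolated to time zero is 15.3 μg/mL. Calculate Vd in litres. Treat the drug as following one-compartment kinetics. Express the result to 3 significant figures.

Immediately after an IV bolus, C₀ = Dose / Vd, so Vd = Dose / C₀.
Vd = 2530 / 15.3 = 165.4 L

165 L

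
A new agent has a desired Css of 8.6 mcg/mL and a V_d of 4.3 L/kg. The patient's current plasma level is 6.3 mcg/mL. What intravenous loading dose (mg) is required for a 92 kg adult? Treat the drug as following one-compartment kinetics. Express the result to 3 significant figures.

910 mg

Vd = 4.3 L/kg × 92 kg = 395.6 L
Concentration deficit ΔC = 8.6 − 6.3 = 2.300 mg/L
LD = Vd × ΔC = 395.6 × 2.300 = 909.9 mg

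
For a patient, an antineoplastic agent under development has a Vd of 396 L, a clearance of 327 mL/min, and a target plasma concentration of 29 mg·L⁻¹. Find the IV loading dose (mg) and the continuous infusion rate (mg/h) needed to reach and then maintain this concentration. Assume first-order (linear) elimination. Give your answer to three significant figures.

(a) 11500 mg; (b) 569 mg/h

Loading dose = Vd × C = 396.0 × 29 = 11480 mg
CL = 327 mL/min = 327 × 0.06 = 19.62 L/h
Maintenance: replace elimination → rate = CL × Css = 19.62 × 29 = 569.0 mg/h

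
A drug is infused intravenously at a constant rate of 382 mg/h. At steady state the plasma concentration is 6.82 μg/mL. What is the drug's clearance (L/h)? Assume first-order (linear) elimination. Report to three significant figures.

At steady state, infusion rate = CL × Css, so CL = rate / Css.
CL = 382 / 6.82 = 56.01 L/h

56.0 L/h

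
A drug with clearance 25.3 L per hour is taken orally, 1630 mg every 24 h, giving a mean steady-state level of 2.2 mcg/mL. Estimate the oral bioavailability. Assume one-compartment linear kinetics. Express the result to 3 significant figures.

0.820

F·D/τ = CL·Css at steady state → F = CL·Css·τ / D.
F = 25.3 × 2.2 × 24 / 1630 = 0.820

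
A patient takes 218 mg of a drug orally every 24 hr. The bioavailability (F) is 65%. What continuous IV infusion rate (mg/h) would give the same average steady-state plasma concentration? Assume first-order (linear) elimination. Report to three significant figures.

5.90 mg/h

Equivalent systemic input: infusion rate = F·D/τ.
Rate = 0.65 × 218 / 24 = 5.904 mg/h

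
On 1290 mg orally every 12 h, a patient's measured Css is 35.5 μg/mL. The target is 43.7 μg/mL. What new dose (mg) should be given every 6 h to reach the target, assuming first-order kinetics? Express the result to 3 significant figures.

For first-order elimination, Css ∝ F·D/(CL·τ); F and CL are unchanged, so Css ∝ D/τ.
D₂ = D₁ × (Css,target / Css,current) × (τ₂/τ₁) = 1290 × (43.7/35.5) × (6/12) = 794.0 mg

794 mg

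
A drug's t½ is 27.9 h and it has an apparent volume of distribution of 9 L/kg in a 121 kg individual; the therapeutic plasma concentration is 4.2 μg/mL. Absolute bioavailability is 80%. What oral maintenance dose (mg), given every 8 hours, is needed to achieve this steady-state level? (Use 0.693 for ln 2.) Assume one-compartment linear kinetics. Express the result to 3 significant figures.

Total Vd = 9 × 121 = 1089 L
k = 0.693/27.9 = 0.02484 h⁻¹, so CL = k·Vd = 0.02484 × 1089 = 27.05 L/h
D = CL × Css × τ / F = 27.05 × 4.2 × 8 / 0.8 = 1136 mg

1140 mg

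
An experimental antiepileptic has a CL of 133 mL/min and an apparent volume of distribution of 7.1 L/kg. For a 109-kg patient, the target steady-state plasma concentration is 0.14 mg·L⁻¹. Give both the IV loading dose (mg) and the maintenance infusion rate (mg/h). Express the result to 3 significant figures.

Vd(total) = 109 kg × 7.1 L/kg = 773.9 L
Loading dose = Vd × C = 773.9 × 0.14 = 108.3 mg
CL = 133 mL/min = 133 × 0.06 = 7.980 L/h
Infusion rate = 7.980 L/h × 0.14 mg/L = 1.117 mg/h

(a) 108 mg; (b) 1.12 mg/h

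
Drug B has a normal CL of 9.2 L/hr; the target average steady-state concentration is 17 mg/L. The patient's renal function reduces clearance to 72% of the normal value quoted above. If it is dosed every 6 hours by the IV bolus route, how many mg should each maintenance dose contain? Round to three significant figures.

676 mg

Patient clearance = 0.72 × 9.200 = 6.624 L/h
D = CL × Css × τ = 6.624 × 17 × 6 = 675.6 mg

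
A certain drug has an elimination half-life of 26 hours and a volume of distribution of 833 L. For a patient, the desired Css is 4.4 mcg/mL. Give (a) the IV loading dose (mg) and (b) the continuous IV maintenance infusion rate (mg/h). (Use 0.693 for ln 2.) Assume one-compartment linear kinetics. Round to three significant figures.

LD = Vd × C = 833.0 × 4.4 = 3665 mg
CL = 0.693 × Vd / t½ = 0.693 × 833.0 / 26 = 22.20 L/h
Infusion rate = CL × Css = 22.20 × 4.4 = 97.68 mg/h

(a) 3670 mg; (b) 97.7 mg/h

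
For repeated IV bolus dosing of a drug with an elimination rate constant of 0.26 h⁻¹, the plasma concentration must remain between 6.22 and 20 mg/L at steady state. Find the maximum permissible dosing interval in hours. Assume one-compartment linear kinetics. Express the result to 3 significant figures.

4.49 h

Between IV bolus doses, concentration decays as C = C₀·e^(−kτ), so C_peak/C_trough = e^(kτ).
τ_max = ln(C_peak/C_trough) / k = ln(20/6.22) / 0.2600 = 1.168 / 0.2600 = 4.492 h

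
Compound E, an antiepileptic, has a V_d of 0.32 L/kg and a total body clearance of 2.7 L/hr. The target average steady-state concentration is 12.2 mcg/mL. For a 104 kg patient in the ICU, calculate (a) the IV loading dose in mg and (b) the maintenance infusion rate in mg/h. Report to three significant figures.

(a) 406 mg; (b) 32.9 mg/h

Vd(total) = 104 kg × 0.32 L/kg = 33.28 L
Loading: fill Vd to C_target → 33.28 L × 12.2 mg/L = 406.0 mg
Maintenance infusion rate = CL × Css = 2.700 × 12.2 = 32.94 mg/h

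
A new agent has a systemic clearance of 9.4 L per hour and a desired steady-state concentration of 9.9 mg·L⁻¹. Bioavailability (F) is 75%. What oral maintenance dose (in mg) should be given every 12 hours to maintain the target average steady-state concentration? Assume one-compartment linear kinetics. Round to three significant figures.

1490 mg

D = CL × Css × τ / F = 9.400 × 9.9 × 12 / 0.75 = 1489 mg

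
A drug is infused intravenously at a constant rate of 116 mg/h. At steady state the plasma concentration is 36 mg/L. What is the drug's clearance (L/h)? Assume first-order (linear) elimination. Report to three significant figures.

At steady state, infusion rate = CL × Css, so CL = rate / Css.
CL = 116 / 36 = 3.222 L/h

3.22 L/h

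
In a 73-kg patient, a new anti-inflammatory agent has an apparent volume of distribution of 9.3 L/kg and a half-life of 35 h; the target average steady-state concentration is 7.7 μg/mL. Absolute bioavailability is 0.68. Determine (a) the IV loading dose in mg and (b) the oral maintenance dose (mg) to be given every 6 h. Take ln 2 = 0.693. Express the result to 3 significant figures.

Vd = 9.3 L/kg × 73 kg = 678.9 L
LD = Vd × C = 678.9 × 7.7 = 5228 mg
CL = 0.693 × Vd / t½ = 0.693 × 678.9 / 35 = 13.44 L/h
D = CL × Css × τ / F = 13.44 × 7.7 × 6 / 0.68 = 913.1 mg

(a) 5230 mg; (b) 913 mg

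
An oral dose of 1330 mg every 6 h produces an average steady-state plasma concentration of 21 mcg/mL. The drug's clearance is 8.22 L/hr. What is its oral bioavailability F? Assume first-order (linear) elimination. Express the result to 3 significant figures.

0.779

F·D/τ = CL·Css at steady state → F = CL·Css·τ / D.
F = 8.22 × 21 × 6 / 1330 = 0.779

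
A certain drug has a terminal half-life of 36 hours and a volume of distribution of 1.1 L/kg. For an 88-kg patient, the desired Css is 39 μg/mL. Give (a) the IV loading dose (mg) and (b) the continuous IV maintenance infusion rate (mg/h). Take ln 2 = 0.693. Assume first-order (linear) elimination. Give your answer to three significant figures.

Vd = 1.1 L/kg × 88 kg = 96.80 L
LD = Vd × C = 96.80 × 39 = 3775 mg
CL = 0.693 × Vd / t½ = 0.693 × 96.80 / 36 = 1.863 L/h
Infusion rate = CL × Css = 1.863 × 39 = 72.66 mg/h

(a) 3780 mg; (b) 72.7 mg/h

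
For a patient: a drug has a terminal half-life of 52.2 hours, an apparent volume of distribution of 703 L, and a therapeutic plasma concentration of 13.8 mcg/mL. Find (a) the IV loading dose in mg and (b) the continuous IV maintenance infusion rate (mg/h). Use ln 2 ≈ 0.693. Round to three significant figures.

(a) 9700 mg; (b) 129 mg/h

LD = Vd × C = 703.0 × 13.8 = 9701 mg
CL = 0.693 × Vd / t½ = 0.693 × 703.0 / 52.2 = 9.333 L/h
Infusion rate = CL × Css = 9.333 × 13.8 = 128.8 mg/h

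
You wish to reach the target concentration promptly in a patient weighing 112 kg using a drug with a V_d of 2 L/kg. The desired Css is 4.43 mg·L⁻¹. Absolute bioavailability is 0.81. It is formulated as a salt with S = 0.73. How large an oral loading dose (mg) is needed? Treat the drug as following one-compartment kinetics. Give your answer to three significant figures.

1680 mg

Vd = 2 L/kg × 112 kg = 224.0 L
LD = Vd × C / F / S = 224.0 × 4.430 / 0.81 / 0.73 = 1678 mg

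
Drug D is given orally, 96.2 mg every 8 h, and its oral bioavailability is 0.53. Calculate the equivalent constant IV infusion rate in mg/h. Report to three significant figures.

6.37 mg/h

Equivalent systemic input: infusion rate = F·D/τ.
Rate = 0.53 × 96.2 / 8 = 6.373 mg/h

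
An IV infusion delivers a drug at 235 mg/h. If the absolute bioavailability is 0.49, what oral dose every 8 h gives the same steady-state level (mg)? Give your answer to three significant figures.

To maintain the same Css, the systemic dosing rate must be unchanged: F·D/τ = infusion rate.
D = rate × τ / F = 235 × 8 / 0.49 = 3837 mg

3840 mg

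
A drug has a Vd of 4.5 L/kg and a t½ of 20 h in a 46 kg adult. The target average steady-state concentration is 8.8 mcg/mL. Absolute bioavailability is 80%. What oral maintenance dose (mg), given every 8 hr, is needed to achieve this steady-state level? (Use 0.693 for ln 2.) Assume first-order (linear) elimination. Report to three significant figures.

631 mg

Vd = 4.5 L/kg × 46 kg = 207.0 L
CL = ln 2 · Vd / t½ = 0.693 × 207.0 / 20 = 7.173 L/h
D = CL × Css × τ / F = 7.173 × 8.8 × 8 / 0.8 = 631.2 mg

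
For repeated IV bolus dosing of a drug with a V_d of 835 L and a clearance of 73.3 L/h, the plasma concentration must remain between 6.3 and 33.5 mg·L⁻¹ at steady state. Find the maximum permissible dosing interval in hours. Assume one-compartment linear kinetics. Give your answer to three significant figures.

k = CL / Vd = 73.30 / 835.0 = 0.08778 h⁻¹
Between IV bolus doses, concentration decays as C = C₀·e^(−kτ), so C_peak/C_trough = e^(kτ).
τ_max = ln(C_peak/C_trough) / k = ln(33.5/6.3) / 0.08778 = 1.671 / 0.08778 = 19.04 h

19.0 h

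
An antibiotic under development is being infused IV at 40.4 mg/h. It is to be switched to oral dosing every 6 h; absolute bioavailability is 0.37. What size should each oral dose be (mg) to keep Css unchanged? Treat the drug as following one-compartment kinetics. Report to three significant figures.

655 mg

To maintain the same Css, the systemic dosing rate must be unchanged: F·D/τ = infusion rate.
D = rate × τ / F = 40.4 × 6 / 0.37 = 655.1 mg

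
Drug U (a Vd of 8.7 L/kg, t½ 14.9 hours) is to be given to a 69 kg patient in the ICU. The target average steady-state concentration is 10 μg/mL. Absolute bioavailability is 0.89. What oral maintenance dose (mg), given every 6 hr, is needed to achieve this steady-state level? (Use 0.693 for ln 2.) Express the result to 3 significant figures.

Total Vd = 8.7 × 69 = 600.3 L
k = 0.693/14.9 = 0.04651 h⁻¹, so CL = k·Vd = 0.04651 × 600.3 = 27.92 L/h
D = CL × Css × τ / F = 27.92 × 10 × 6 / 0.89 = 1882 mg

1880 mg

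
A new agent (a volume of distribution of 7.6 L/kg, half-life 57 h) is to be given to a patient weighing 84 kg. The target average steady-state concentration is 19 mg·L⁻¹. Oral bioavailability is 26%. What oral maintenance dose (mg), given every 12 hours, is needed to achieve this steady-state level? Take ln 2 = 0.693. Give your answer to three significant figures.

Vd = 7.6 L/kg × 84 kg = 638.4 L
k = 0.693/57 = 0.01216 h⁻¹, so CL = k·Vd = 0.01216 × 638.4 = 7.763 L/h
D = CL × Css × τ / F = 7.763 × 19 × 12 / 0.26 = 6808 mg

6810 mg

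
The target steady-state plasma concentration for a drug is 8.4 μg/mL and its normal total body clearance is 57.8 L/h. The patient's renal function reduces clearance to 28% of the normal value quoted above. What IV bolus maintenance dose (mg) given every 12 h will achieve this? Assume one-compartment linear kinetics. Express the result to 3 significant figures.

1630 mg

Patient clearance = 0.28 × 57.80 = 16.18 L/h
D = CL × Css × τ = 16.18 × 8.4 × 12 = 1631 mg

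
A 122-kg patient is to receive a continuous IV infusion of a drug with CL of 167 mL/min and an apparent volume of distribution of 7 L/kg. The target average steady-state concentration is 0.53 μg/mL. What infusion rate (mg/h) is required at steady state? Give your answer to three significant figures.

CL = 167 mL/min = 167 × 0.06 = 10.02 L/h
R₀ = 10.02 × 0.53 = 5.311 mg/h

5.31 mg/h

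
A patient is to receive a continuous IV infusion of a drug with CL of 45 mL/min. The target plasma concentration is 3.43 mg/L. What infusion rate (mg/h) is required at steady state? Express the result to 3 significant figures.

9.26 mg/h

CL = 45 mL/min = 45 × 0.06 = 2.700 L/h
At steady state, infusion rate equals elimination rate: rate in = CL × Css.
Rate = CL × Css = 2.700 × 3.43 = 9.261 mg/h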